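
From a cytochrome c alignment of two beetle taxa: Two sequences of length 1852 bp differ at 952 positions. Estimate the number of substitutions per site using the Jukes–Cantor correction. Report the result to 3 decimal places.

p = 952/1852 ≈ 0.514039.
d = −(3/4) ln(1 − 4p/3) = −0.75 ln(1 − 0.685385) = −0.75 ln(0.314615)
  = −0.75 × (-1.156406) = 0.867305 substitutions/site.

0.867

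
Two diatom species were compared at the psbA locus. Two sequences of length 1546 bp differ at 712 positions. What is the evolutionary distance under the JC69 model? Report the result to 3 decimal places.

p = 712/1546 ≈ 0.460543.
d = −(3/4) ln(1 − 4p/3) = −0.75 ln(1 − 0.614057) = −0.75 ln(0.385943)
  = −0.75 × (-0.952066) = 0.714050 substitutions/site.

0.714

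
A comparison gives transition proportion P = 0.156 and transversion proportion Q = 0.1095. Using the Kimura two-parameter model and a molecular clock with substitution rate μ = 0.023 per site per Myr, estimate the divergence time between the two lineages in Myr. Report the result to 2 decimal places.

Under the Kimura two-parameter model, d = −½ ln(1 − 2P − Q) − ¼ ln(1 − 2Q).
1 − 2P − Q = 0.5785, giving −½ ln(0.5785) = 0.273658.
1 − 2Q = 0.781, giving −¼ ln(0.781) = 0.061795.
d = 0.273658 + 0.061795 = 0.335453.
Under a molecular clock d = 2μt, so t = d/(2μ) = 0.335453 / (2 × 0.023) = 7.29 Myr.

7.29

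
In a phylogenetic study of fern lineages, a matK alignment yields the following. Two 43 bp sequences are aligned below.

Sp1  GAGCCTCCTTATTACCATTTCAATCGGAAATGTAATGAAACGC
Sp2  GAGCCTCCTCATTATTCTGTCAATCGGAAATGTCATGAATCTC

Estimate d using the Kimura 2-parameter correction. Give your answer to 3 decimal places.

0.214

Of 43 sites, 3 differences are transitions and 5 are transversions, so P = 3/43 ≈ 0.069767 and Q = 5/43 ≈ 0.116279.
Under the Kimura two-parameter model, d = −½ ln(1 − 2P − Q) − ¼ ln(1 − 2Q).
1 − 2P − Q = 0.744187, giving −½ ln(0.744187) = 0.147731.
1 − 2Q = 0.767442, giving −¼ ln(0.767442) = 0.066173.
d = 0.147731 + 0.066173 = 0.213904.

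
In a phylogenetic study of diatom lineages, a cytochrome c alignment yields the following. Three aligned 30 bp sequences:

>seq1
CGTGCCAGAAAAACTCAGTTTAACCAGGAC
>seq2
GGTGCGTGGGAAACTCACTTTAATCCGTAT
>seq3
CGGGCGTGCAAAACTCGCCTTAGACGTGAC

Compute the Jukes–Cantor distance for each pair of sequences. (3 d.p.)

d(seq1,seq2) = 0.441, d(seq1,seq3) = 0.503, d(seq2,seq3) = 0.572

seq1–seq2: 10/30 sites differ → p ≈ 0.333333, d = −0.75 ln(1 − 0.444444) = 0.440839 ≈ 0.441.
seq1–seq3: 11/30 sites differ → p ≈ 0.366667, d = −0.75 ln(1 − 0.488889) = 0.503376 ≈ 0.503.
seq2–seq3: 12/30 sites differ → p = 0.4, d = −0.75 ln(1 − 0.533333) = 0.571605 ≈ 0.572.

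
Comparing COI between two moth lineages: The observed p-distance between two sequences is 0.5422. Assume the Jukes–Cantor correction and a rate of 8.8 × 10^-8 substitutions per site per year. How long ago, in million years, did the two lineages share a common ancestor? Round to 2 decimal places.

5.47

d = −(3/4) ln(1 − 4p/3) = −0.75 ln(1 − 0.722933) = −0.75 ln(0.277067)
  = −0.75 × (-1.283496) = 0.962622 substitutions/site.
Under a molecular clock d = 2μt, so t = d/(2μ) = 0.962622 / (2 × 8.8 × 10^-8) = 5.47 million years.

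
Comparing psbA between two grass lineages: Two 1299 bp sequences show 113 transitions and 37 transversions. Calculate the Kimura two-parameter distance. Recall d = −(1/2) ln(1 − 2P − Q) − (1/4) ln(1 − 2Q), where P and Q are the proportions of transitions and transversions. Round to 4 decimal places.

0.1278

P = 113/1299 ≈ 0.08699 and Q = 37/1299 ≈ 0.028483.
Under the Kimura two-parameter model, d = −½ ln(1 − 2P − Q) − ¼ ln(1 − 2Q).
1 − 2P − Q = 0.797537, giving −½ ln(0.797537) = 0.113114.
1 − 2Q = 0.943034, giving −¼ ln(0.943034) = 0.014663.
d = 0.113114 + 0.014663 = 0.127777.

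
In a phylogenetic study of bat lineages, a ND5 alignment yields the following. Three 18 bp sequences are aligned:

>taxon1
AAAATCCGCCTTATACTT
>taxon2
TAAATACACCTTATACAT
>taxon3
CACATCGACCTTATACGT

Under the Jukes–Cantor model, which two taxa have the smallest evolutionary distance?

taxon1–taxon2: 4/18 differ, p = 0.222, d = 0.264.
taxon1–taxon3: 5/18 differ, p = 0.278, d = 0.347.
taxon2–taxon3: 5/18 differ, p = 0.278, d = 0.347.
The smallest distance is between taxon1 and taxon2.

taxon1 and taxon2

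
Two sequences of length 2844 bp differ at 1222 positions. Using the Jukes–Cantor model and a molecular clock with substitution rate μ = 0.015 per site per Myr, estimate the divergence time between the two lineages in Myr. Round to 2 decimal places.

p = 1222/2844 ≈ 0.429677.
d = −(3/4) ln(1 − 4p/3) = −0.75 ln(1 − 0.572903) = −0.75 ln(0.427097)
  = −0.75 × (-0.850744) = 0.638058 substitutions/site.
Under a molecular clock d = 2μt, so t = d/(2μ) = 0.638058 / (2 × 0.015) = 21.27 Myr.

21.27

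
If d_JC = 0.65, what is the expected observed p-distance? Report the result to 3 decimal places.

p = (3/4)(1 − e^(−4d/3)) = 0.75 × (1 − e^(-0.866667)) = 0.75 × (1 − 0.420350) = 0.434738.

0.435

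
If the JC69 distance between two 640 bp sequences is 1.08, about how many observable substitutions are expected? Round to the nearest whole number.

Invert JC69: p = (3/4)(1 − e^(−4d/3)) = 0.75 × (1 − e^(-1.44)) = 0.75 × (1 − 0.236928) = 0.572304.
Expected differing sites = pL ≈ 0.572304 × 640 = 366.27456 ≈ 366.

366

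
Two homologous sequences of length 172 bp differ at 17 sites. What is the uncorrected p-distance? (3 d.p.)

p = 17/172 = 0.098837… ≈ 0.099 (to 3 d.p.).

0.099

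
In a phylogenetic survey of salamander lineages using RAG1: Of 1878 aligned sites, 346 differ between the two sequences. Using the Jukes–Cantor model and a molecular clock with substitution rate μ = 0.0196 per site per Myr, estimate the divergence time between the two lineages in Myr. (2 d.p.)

p = 346/1878 ≈ 0.184239.
d = −(3/4) ln(1 − 4p/3) = −0.75 ln(1 − 0.245652) = −0.75 ln(0.754348)
  = −0.75 × (-0.281901) = 0.211426 substitutions/site.
Under a molecular clock d = 2μt, so t = d/(2μ) = 0.211426 / (2 × 0.0196) = 5.39 Myr.

5.39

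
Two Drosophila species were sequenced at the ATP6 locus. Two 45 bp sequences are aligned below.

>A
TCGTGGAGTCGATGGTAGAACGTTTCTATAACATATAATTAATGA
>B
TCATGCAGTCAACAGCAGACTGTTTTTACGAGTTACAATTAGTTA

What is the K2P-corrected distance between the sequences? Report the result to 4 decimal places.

Of 45 sites, 11 differences are transitions and 5 are transversions, so P = 11/45 ≈ 0.244444 and Q = 5/45 ≈ 0.111111.
Under the Kimura two-parameter model, d = −½ ln(1 − 2P − Q) − ¼ ln(1 − 2Q).
1 − 2P − Q = 0.400001, giving −½ ln(0.400001) = 0.458144.
1 − 2Q = 0.777778, giving −¼ ln(0.777778) = 0.062829.
d = 0.458144 + 0.062829 = 0.520973.

0.5210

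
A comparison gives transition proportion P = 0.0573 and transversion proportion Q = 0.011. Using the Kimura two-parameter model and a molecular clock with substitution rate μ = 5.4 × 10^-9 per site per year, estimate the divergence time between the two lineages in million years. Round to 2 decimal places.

Under the Kimura two-parameter model, d = −½ ln(1 − 2P − Q) − ¼ ln(1 − 2Q).
1 − 2P − Q = 0.8744, giving −½ ln(0.8744) = 0.067109.
1 − 2Q = 0.978, giving −¼ ln(0.978) = 0.005561.
d = 0.067109 + 0.005561 = 0.072670.
Under a molecular clock d = 2μt, so t = d/(2μ) = 0.072670 / (2 × 5.4 × 10^-9) = 6.73 million years.

6.73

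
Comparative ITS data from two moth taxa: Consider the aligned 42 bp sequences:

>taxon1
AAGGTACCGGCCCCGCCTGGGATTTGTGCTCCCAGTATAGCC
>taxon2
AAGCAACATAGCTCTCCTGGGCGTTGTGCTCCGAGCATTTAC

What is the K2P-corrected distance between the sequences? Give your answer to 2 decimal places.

Of 42 sites, 3 differences are transitions and 12 are transversions, so P = 3/42 ≈ 0.071429 and Q = 12/42 ≈ 0.285714.
Under the Kimura two-parameter model, d = −½ ln(1 − 2P − Q) − ¼ ln(1 − 2Q).
1 − 2P − Q = 0.571428, giving −½ ln(0.571428) = 0.279808.
1 − 2Q = 0.428572, giving −¼ ln(0.428572) = 0.211824.
d = 0.279808 + 0.211824 = 0.491632.

0.49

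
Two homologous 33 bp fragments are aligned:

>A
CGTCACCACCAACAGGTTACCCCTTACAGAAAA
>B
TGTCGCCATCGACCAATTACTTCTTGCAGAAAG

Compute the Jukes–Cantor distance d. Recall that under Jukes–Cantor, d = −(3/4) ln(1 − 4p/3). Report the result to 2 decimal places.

0.44

The sequences differ at 11 of 33 sites, so p = 11/33 ≈ 0.333333.
d = −(3/4) ln(1 − 4p/3) = −0.75 ln(1 − 0.444444) = −0.75 ln(0.555556)
  = −0.75 × (-0.587786) = 0.440840 substitutions/site.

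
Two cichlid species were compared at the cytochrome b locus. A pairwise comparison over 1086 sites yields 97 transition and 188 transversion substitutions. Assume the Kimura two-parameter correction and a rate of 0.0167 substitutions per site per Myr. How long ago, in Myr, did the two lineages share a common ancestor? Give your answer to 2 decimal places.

P = 97/1086 ≈ 0.089319 and Q = 188/1086 ≈ 0.173112.
Under the Kimura two-parameter model, d = −½ ln(1 − 2P − Q) − ¼ ln(1 − 2Q).
1 − 2P − Q = 0.64825, giving −½ ln(0.64825) = 0.216739.
1 − 2Q = 0.653776, giving −¼ ln(0.653776) = 0.106248.
d = 0.216739 + 0.106248 = 0.322987.
Under a molecular clock d = 2μt, so t = d/(2μ) = 0.322987 / (2 × 0.0167) = 9.67 Myr.

9.67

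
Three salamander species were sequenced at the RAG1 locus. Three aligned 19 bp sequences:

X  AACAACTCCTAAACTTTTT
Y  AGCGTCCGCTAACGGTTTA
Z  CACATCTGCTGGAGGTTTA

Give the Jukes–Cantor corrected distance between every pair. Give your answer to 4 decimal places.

X–Y: 9/19 sites differ → p ≈ 0.473684, d = −0.75 ln(1 − 0.631579) = 0.748897 ≈ 0.7489.
X–Z: 8/19 sites differ → p ≈ 0.421053, d = −0.75 ln(1 − 0.561404) = 0.618132 ≈ 0.6181.
Y–Z: 7/19 sites differ → p ≈ 0.368421, d = −0.75 ln(1 − 0.491228) = 0.506816 ≈ 0.5068.

d(X,Y) = 0.7489, d(X,Z) = 0.6181, d(Y,Z) = 0.5068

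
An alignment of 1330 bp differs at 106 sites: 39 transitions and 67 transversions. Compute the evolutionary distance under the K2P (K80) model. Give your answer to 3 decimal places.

P = 39/1330 ≈ 0.029323 and Q = 67/1330 ≈ 0.050376.
Under the Kimura two-parameter model, d = −½ ln(1 − 2P − Q) − ¼ ln(1 − 2Q).
1 − 2P − Q = 0.890978, giving −½ ln(0.890978) = 0.057718.
1 − 2Q = 0.899248, giving −¼ ln(0.899248) = 0.026549.
d = 0.057718 + 0.026549 = 0.084267.

0.084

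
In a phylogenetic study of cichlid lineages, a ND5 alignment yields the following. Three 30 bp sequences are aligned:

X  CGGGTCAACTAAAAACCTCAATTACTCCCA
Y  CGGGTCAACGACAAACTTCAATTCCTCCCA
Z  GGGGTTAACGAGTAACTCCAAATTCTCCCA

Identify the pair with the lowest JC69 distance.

X–Y: 4/30 differ, p = 0.133, d = 0.147.
X–Z: 9/30 differ, p = 0.300, d = 0.383.
Y–Z: 7/30 differ, p = 0.233, d = 0.280.
The smallest distance is between X and Y.

X and Y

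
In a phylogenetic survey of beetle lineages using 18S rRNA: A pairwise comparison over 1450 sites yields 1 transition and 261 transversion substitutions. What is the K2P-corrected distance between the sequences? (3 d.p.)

P = 1/1450 ≈ 0.00069 and Q = 261/1450 = 0.18.
Under the Kimura two-parameter model, d = −½ ln(1 − 2P − Q) − ¼ ln(1 − 2Q).
1 − 2P − Q = 0.81862, giving −½ ln(0.81862) = 0.100068.
1 − 2Q = 0.64, giving −¼ ln(0.64) = 0.111572.
d = 0.100068 + 0.111572 = 0.211640.

0.212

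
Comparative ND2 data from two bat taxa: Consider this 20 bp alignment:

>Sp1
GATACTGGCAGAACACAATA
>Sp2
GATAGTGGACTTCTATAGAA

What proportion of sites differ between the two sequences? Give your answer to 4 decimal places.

0.5000

The sequences differ at 10 of 20 positions (sites 5, 9, 10, 11, 12, 13, 14, 16, 18, 19).
p = 10/20 = 0.5000.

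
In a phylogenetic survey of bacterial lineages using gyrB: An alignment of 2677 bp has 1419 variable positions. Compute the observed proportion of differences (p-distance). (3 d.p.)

0.530

p = 1419/2677 = 0.530070… ≈ 0.530 (to 3 d.p.).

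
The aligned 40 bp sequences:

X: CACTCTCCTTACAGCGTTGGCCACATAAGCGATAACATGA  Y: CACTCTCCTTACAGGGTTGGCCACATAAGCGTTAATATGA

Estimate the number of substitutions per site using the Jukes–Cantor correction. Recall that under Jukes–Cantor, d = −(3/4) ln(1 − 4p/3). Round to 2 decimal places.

The sequences differ at 3 of 40 sites (15, 32, 36), so p = 3/40 = 0.075.
d = −(3/4) ln(1 − 4p/3) = −0.75 ln(1 − 0.1) = −0.75 ln(0.9)
  = −0.75 × (-0.105361) = 0.079021 substitutions/site.

0.08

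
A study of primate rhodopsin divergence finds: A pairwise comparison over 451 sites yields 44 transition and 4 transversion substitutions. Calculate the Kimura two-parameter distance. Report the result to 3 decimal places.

P = 44/451 ≈ 0.097561 and Q = 4/451 ≈ 0.008869.
Under the Kimura two-parameter model, d = −½ ln(1 − 2P − Q) − ¼ ln(1 − 2Q).
1 − 2P − Q = 0.796009, giving −½ ln(0.796009) = 0.114072.
1 − 2Q = 0.982262, giving −¼ ln(0.982262) = 0.004474.
d = 0.114072 + 0.004474 = 0.118546.

0.119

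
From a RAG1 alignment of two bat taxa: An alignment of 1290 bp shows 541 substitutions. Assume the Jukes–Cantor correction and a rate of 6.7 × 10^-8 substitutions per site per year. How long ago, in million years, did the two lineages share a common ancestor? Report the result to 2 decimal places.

4.58

p = 541/1290 ≈ 0.41938.
d = −(3/4) ln(1 − 4p/3) = −0.75 ln(1 − 0.559173) = −0.75 ln(0.440827)
  = −0.75 × (-0.819103) = 0.614327 substitutions/site.
Under a molecular clock d = 2μt, so t = d/(2μ) = 0.614327 / (2 × 6.7 × 10^-8) = 4.58 million years.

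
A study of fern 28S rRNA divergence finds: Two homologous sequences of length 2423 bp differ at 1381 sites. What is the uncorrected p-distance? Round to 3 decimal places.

p = 1381/2423 = 0.569954… ≈ 0.570 (to 3 d.p.).

0.570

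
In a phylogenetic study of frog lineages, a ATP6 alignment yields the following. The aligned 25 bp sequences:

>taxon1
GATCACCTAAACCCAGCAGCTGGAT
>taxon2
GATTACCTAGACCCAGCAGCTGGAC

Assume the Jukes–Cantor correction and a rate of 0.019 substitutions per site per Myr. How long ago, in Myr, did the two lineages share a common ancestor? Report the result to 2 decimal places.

The sequences differ at 3 of 25 sites (4, 10, 25), so p = 3/25 = 0.12.
d = −(3/4) ln(1 − 4p/3) = −0.75 ln(1 − 0.16) = −0.75 ln(0.84)
  = −0.75 × (-0.174353) = 0.130765 substitutions/site.
Under a molecular clock d = 2μt, so t = d/(2μ) = 0.130765 / (2 × 0.019) = 3.44 Myr.

3.44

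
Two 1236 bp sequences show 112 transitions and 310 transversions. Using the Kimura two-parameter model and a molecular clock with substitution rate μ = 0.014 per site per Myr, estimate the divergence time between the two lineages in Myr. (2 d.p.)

P = 112/1236 ≈ 0.090615 and Q = 310/1236 ≈ 0.250809.
Under the Kimura two-parameter model, d = −½ ln(1 − 2P − Q) − ¼ ln(1 − 2Q).
1 − 2P − Q = 0.567961, giving −½ ln(0.567961) = 0.282851.
1 − 2Q = 0.498382, giving −¼ ln(0.498382) = 0.174097.
d = 0.282851 + 0.174097 = 0.456948.
Under a molecular clock d = 2μt, so t = d/(2μ) = 0.456948 / (2 × 0.014) = 16.32 Myr.

16.32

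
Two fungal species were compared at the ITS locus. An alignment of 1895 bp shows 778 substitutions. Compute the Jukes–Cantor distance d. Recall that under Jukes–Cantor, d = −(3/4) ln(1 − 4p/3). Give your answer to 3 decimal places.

0.595

p = 778/1895 ≈ 0.410554.
d = −(3/4) ln(1 − 4p/3) = −0.75 ln(1 − 0.547405) = −0.75 ln(0.452595)
  = −0.75 × (-0.792758) = 0.594569 substitutions/site.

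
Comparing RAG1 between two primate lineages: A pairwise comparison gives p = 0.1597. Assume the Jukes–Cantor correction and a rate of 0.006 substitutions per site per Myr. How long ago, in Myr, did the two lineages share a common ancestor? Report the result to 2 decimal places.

14.97

d = −(3/4) ln(1 − 4p/3) = −0.75 ln(1 − 0.212933) = −0.75 ln(0.787067)
  = −0.75 × (-0.239442) = 0.179582 substitutions/site.
Under a molecular clock d = 2μt, so t = d/(2μ) = 0.179582 / (2 × 0.006) = 14.97 Myr.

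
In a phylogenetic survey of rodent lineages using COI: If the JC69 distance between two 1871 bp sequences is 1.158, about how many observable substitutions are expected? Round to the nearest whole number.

Invert JC69: p = (3/4)(1 − e^(−4d/3)) = 0.75 × (1 − e^(-1.544)) = 0.75 × (1 − 0.213525) = 0.589856.
Expected differing sites = pL ≈ 0.589856 × 1871 = 1103.620576 ≈ 1104.

1104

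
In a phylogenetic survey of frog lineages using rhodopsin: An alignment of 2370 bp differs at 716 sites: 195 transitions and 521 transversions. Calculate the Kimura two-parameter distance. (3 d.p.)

P = 195/2370 ≈ 0.082278 and Q = 521/2370 ≈ 0.219831.
Under the Kimura two-parameter model, d = −½ ln(1 − 2P − Q) − ¼ ln(1 − 2Q).
1 − 2P − Q = 0.615613, giving −½ ln(0.615613) = 0.242568.
1 − 2Q = 0.560338, giving −¼ ln(0.560338) = 0.144804.
d = 0.242568 + 0.144804 = 0.387372.

0.387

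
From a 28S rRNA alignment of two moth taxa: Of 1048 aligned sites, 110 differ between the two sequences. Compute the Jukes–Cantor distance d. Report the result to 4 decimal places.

0.1131

p = 110/1048 ≈ 0.104962.
d = −(3/4) ln(1 − 4p/3) = −0.75 ln(1 − 0.139949) = −0.75 ln(0.860051)
  = −0.75 × (-0.150764) = 0.113073 substitutions/site.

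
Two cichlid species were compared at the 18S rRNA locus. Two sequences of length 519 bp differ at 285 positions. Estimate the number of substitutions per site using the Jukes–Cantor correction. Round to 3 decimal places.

0.988

p = 285/519 ≈ 0.549133.
d = −(3/4) ln(1 − 4p/3) = −0.75 ln(1 − 0.732177) = −0.75 ln(0.267823)
  = −0.75 × (-1.317429) = 0.988072 substitutions/site.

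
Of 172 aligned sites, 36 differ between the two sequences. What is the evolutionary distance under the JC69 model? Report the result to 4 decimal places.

p = 36/172 ≈ 0.209302.
d = −(3/4) ln(1 − 4p/3) = −0.75 ln(1 − 0.279069) = −0.75 ln(0.720931)
  = −0.75 × (-0.327212) = 0.245409 substitutions/site.

0.2454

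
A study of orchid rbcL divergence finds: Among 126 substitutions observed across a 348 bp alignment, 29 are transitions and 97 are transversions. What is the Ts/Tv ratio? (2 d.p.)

0.30

R = 29/97 = 0.298969… ≈ 0.30 (to 2 d.p.).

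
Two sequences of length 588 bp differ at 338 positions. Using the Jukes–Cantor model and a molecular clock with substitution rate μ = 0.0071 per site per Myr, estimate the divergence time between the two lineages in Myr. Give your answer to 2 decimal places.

p = 338/588 ≈ 0.57483.
d = −(3/4) ln(1 − 4p/3) = −0.75 ln(1 − 0.76644) = −0.75 ln(0.23356)
  = −0.75 × (-1.454316) = 1.090737 substitutions/site.
Under a molecular clock d = 2μt, so t = d/(2μ) = 1.090737 / (2 × 0.0071) = 76.81 Myr.

76.81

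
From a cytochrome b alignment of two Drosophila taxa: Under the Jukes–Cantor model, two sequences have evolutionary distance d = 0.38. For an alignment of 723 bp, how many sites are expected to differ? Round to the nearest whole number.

Invert JC69: p = (3/4)(1 − e^(−4d/3)) = 0.75 × (1 − e^(-0.506667)) = 0.75 × (1 − 0.602500) = 0.298125.
Expected differing sites = pL ≈ 0.298125 × 723 = 215.544375 ≈ 216.

216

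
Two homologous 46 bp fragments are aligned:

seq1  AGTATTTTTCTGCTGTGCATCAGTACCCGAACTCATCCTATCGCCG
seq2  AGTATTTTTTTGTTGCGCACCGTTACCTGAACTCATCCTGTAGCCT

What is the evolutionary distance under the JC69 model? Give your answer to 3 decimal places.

0.257

The sequences differ at 10 of 46 sites (10, 13, 16, 20, 22, 23, 28, 40, 42, 46), so p = 10/46 ≈ 0.217391.
d = −(3/4) ln(1 − 4p/3) = −0.75 ln(1 − 0.289855) = −0.75 ln(0.710145)
  = −0.75 × (-0.342286) = 0.256715 substitutions/site.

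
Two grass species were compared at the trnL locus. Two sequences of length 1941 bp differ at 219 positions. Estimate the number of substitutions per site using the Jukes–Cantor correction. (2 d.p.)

p = 219/1941 ≈ 0.112828.
d = −(3/4) ln(1 − 4p/3) = −0.75 ln(1 − 0.150437) = −0.75 ln(0.849563)
  = −0.75 × (-0.163033) = 0.122275 substitutions/site.

0.12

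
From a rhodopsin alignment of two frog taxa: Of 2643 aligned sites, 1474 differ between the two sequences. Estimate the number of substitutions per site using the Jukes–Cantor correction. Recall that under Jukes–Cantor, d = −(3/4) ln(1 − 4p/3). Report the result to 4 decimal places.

1.0208

p = 1474/2643 ≈ 0.5577.
d = −(3/4) ln(1 − 4p/3) = −0.75 ln(1 − 0.7436) = −0.75 ln(0.2564)
  = −0.75 × (-1.361017) = 1.020763 substitutions/site.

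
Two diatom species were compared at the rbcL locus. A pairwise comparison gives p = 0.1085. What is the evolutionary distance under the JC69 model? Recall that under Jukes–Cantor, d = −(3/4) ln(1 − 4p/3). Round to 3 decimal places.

0.117

d = −(3/4) ln(1 − 4p/3) = −0.75 ln(1 − 0.144667) = −0.75 ln(0.855333)
  = −0.75 × (-0.156264) = 0.117198 substitutions/site.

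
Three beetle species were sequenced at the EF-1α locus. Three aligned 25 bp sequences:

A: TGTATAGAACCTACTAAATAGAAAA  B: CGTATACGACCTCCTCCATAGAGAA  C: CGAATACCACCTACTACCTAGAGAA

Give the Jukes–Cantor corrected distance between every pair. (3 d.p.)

d(A,B) = 0.351, d(A,C) = 0.351, d(B,C) = 0.233

A–B: 7/25 sites differ → p = 0.28, d = −0.75 ln(1 − 0.373333) = 0.350505 ≈ 0.351.
A–C: 7/25 sites differ → p = 0.28, d = −0.75 ln(1 − 0.373333) = 0.350505 ≈ 0.351.
B–C: 5/25 sites differ → p = 0.2, d = −0.75 ln(1 − 0.266667) = 0.232617 ≈ 0.233.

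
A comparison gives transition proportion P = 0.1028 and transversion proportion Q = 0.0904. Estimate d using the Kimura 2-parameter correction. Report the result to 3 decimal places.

Under the Kimura two-parameter model, d = −½ ln(1 − 2P − Q) − ¼ ln(1 − 2Q).
1 − 2P − Q = 0.704, giving −½ ln(0.704) = 0.175488.
1 − 2Q = 0.8192, giving −¼ ln(0.8192) = 0.049857.
d = 0.175488 + 0.049857 = 0.225345.

0.225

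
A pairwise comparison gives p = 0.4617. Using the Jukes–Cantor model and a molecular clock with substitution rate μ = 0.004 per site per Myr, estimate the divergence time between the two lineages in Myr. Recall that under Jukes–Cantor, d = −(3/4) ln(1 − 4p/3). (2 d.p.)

d = −(3/4) ln(1 − 4p/3) = −0.75 ln(1 − 0.6156) = −0.75 ln(0.3844)
  = −0.75 × (-0.956072) = 0.717054 substitutions/site.
Under a molecular clock d = 2μt, so t = d/(2μ) = 0.717054 / (2 × 0.004) = 89.63 Myr.

89.63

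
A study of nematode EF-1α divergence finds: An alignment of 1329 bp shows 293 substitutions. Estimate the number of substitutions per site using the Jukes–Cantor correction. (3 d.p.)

0.261

p = 293/1329 ≈ 0.220467.
d = −(3/4) ln(1 − 4p/3) = −0.75 ln(1 − 0.293956) = −0.75 ln(0.706044)
  = −0.75 × (-0.348078) = 0.261059 substitutions/site.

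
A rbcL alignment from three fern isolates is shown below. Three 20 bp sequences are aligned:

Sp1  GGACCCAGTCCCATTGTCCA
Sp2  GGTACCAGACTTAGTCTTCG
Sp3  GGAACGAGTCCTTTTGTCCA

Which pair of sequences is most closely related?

Sp1–Sp2: 9/20 differ, p = 0.450, d = 0.687.
Sp1–Sp3: 4/20 differ, p = 0.200, d = 0.233.
Sp2–Sp3: 9/20 differ, p = 0.450, d = 0.687.
The smallest distance is between Sp1 and Sp3.

Sp1 and Sp3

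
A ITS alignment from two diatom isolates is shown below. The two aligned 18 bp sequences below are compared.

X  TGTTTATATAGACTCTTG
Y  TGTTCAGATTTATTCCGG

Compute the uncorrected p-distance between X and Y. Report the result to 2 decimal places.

The sequences differ at 7 of 18 positions (sites 5, 7, 10, 11, 13, 16, 17).
p = 7/18 = 0.388888… ≈ 0.39 (to 2 d.p.).

0.39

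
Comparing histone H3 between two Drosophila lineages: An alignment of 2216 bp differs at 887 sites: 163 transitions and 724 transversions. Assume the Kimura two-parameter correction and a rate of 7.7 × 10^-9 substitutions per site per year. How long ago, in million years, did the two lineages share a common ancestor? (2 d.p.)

38.05

P = 163/2216 ≈ 0.073556 and Q = 724/2216 ≈ 0.326715.
Under the Kimura two-parameter model, d = −½ ln(1 − 2P − Q) − ¼ ln(1 − 2Q).
1 − 2P − Q = 0.526173, giving −½ ln(0.526173) = 0.321063.
1 − 2Q = 0.34657, giving −¼ ln(0.34657) = 0.264918.
d = 0.321063 + 0.264918 = 0.585981.
Under a molecular clock d = 2μt, so t = d/(2μ) = 0.585981 / (2 × 7.7 × 10^-9) = 38.05 million years.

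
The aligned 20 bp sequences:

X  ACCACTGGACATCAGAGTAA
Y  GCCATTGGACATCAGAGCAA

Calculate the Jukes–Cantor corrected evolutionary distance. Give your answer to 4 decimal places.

The sequences differ at 3 of 20 sites (1, 5, 18), so p = 3/20 = 0.15.
d = −(3/4) ln(1 − 4p/3) = −0.75 ln(1 − 0.2) = −0.75 ln(0.8)
  = −0.75 × (-0.223144) = 0.167358 substitutions/site.

0.1674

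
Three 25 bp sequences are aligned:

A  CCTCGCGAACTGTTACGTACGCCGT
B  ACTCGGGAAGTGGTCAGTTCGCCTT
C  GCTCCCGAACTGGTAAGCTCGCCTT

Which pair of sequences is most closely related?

A–B: 8/25 differ, p = 0.320, d = 0.417.
A–C: 7/25 differ, p = 0.280, d = 0.351.
B–C: 6/25 differ, p = 0.240, d = 0.289.
The smallest distance is between B and C.

B and C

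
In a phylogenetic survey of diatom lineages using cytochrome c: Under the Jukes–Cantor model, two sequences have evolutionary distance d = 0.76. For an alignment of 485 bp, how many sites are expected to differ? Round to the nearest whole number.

Invert JC69: p = (3/4)(1 − e^(−4d/3)) = 0.75 × (1 − e^(-1.013333)) = 0.75 × (1 − 0.363007) = 0.477745.
Expected differing sites = pL ≈ 0.477745 × 485 = 231.706325 ≈ 232.

232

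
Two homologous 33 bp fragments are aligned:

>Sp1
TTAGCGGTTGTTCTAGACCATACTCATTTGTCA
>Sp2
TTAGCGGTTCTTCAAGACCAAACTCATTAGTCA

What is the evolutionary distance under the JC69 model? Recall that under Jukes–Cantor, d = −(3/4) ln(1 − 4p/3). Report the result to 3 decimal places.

0.132

The sequences differ at 4 of 33 sites (10, 14, 21, 29), so p = 4/33 ≈ 0.121212.
d = −(3/4) ln(1 − 4p/3) = −0.75 ln(1 − 0.161616) = −0.75 ln(0.838384)
  = −0.75 × (-0.176279) = 0.132209 substitutions/site.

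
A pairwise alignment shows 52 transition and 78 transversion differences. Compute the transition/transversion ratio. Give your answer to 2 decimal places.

R = 52/78 = 0.666666… ≈ 0.67 (to 2 d.p.).

0.67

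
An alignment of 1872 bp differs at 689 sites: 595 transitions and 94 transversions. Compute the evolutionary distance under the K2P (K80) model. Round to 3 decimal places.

P = 595/1872 ≈ 0.317842 and Q = 94/1872 ≈ 0.050214.
Under the Kimura two-parameter model, d = −½ ln(1 − 2P − Q) − ¼ ln(1 − 2Q).
1 − 2P − Q = 0.314102, giving −½ ln(0.314102) = 0.579019.
1 − 2Q = 0.899572, giving −¼ ln(0.899572) = 0.026459.
d = 0.579019 + 0.026459 = 0.605478.

0.605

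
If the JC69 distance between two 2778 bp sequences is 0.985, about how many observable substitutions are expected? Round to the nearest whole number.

1523

Invert JC69: p = (3/4)(1 − e^(−4d/3)) = 0.75 × (1 − e^(-1.313333)) = 0.75 × (1 − 0.268922) = 0.548309.
Expected differing sites = pL ≈ 0.548309 × 2778 = 1523.202402 ≈ 1523.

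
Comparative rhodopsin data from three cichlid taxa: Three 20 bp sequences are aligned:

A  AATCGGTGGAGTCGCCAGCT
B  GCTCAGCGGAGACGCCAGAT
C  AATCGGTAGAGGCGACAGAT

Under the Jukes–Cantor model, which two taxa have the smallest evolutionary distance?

A–B: 6/20 differ, p = 0.300, d = 0.383.
A–C: 4/20 differ, p = 0.200, d = 0.233.
B–C: 7/20 differ, p = 0.350, d = 0.471.
The smallest distance is between A and C.

A and C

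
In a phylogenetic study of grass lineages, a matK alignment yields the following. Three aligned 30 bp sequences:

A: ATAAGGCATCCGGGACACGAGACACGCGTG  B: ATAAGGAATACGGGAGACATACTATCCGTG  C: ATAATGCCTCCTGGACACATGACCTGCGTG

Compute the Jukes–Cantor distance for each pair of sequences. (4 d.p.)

d(A,B) = 0.4408, d(A,C) = 0.2795, d(B,C) = 0.5034

A–B: 10/30 sites differ → p ≈ 0.333333, d = −0.75 ln(1 − 0.444444) = 0.440839 ≈ 0.4408.
A–C: 7/30 sites differ → p ≈ 0.233333, d = −0.75 ln(1 − 0.311111) = 0.279506 ≈ 0.2795.
B–C: 11/30 sites differ → p ≈ 0.366667, d = −0.75 ln(1 − 0.488889) = 0.503376 ≈ 0.5034.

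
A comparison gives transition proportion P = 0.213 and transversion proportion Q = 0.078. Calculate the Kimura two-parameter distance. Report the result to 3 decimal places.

Under the Kimura two-parameter model, d = −½ ln(1 − 2P − Q) − ¼ ln(1 − 2Q).
1 − 2P − Q = 0.496, giving −½ ln(0.496) = 0.350590.
1 − 2Q = 0.844, giving −¼ ln(0.844) = 0.042401.
d = 0.350590 + 0.042401 = 0.392991.

0.393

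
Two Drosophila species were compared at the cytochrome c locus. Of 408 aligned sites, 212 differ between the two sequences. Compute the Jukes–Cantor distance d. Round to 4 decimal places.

p = 212/408 ≈ 0.519608.
d = −(3/4) ln(1 − 4p/3) = −0.75 ln(1 − 0.692811) = −0.75 ln(0.307189)
  = −0.75 × (-1.180292) = 0.885219 substitutions/site.

0.8852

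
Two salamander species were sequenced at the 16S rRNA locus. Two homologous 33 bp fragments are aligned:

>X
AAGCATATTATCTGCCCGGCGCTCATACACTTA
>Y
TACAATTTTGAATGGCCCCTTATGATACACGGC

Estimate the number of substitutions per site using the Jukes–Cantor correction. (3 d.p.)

The sequences differ at 17 of 33 sites, so p = 17/33 ≈ 0.515152.
d = −(3/4) ln(1 − 4p/3) = −0.75 ln(1 − 0.686869) = −0.75 ln(0.313131)
  = −0.75 × (-1.161134) = 0.870851 substitutions/site.

0.871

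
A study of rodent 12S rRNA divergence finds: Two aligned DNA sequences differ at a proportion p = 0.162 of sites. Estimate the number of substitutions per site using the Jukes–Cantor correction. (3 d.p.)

d = −(3/4) ln(1 − 4p/3) = −0.75 ln(1 − 0.216) = −0.75 ln(0.784)
  = −0.75 × (-0.243346) = 0.182510 substitutions/site.

0.183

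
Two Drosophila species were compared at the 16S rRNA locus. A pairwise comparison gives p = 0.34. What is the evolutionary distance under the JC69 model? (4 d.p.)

0.4529

d = −(3/4) ln(1 − 4p/3) = −0.75 ln(1 − 0.453333) = −0.75 ln(0.546667)
  = −0.75 × (-0.603915) = 0.452936 substitutions/site.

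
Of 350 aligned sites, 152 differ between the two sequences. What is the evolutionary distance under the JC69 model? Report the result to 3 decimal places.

p = 152/350 ≈ 0.434286.
d = −(3/4) ln(1 − 4p/3) = −0.75 ln(1 − 0.579048) = −0.75 ln(0.420952)
  = −0.75 × (-0.865236) = 0.648927 substitutions/site.

0.649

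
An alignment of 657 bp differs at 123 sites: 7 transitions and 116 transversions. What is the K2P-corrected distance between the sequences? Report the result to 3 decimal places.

0.219

P = 7/657 ≈ 0.010654 and Q = 116/657 ≈ 0.17656.
Under the Kimura two-parameter model, d = −½ ln(1 − 2P − Q) − ¼ ln(1 − 2Q).
1 − 2P − Q = 0.802132, giving −½ ln(0.802132) = 0.110241.
1 − 2Q = 0.64688, giving −¼ ln(0.64688) = 0.108899.
d = 0.110241 + 0.108899 = 0.219140.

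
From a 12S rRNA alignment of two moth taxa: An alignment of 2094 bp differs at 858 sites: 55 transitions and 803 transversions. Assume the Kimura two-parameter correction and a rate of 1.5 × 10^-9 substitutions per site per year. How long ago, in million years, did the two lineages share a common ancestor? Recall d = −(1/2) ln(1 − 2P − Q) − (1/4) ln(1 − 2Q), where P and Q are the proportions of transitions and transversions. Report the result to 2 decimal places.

P = 55/2094 ≈ 0.026266 and Q = 803/2094 ≈ 0.383477.
Under the Kimura two-parameter model, d = −½ ln(1 − 2P − Q) − ¼ ln(1 − 2Q).
1 − 2P − Q = 0.563991, giving −½ ln(0.563991) = 0.286358.
1 − 2Q = 0.233046, giving −¼ ln(0.233046) = 0.364130.
d = 0.286358 + 0.364130 = 0.650488.
Under a molecular clock d = 2μt, so t = d/(2μ) = 0.650488 / (2 × 1.5 × 10^-9) = 216.83 million years.

216.83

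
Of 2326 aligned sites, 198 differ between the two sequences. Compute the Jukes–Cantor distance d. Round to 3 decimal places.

p = 198/2326 ≈ 0.085125.
d = −(3/4) ln(1 − 4p/3) = −0.75 ln(1 − 0.1135) = −0.75 ln(0.8865)
  = −0.75 × (-0.120474) = 0.090356 substitutions/site.

0.090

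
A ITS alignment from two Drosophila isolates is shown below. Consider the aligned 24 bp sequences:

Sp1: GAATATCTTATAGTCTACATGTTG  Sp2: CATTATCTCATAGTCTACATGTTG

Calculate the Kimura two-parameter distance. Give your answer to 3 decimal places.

Of 24 sites, 1 differences are transitions and 2 are transversions, so P = 1/24 ≈ 0.041667 and Q = 2/24 ≈ 0.083333.
Under the Kimura two-parameter model, d = −½ ln(1 − 2P − Q) − ¼ ln(1 − 2Q).
1 − 2P − Q = 0.833333, giving −½ ln(0.833333) = 0.091161.
1 − 2Q = 0.833334, giving −¼ ln(0.833334) = 0.045580.
d = 0.091161 + 0.045580 = 0.136741.

0.137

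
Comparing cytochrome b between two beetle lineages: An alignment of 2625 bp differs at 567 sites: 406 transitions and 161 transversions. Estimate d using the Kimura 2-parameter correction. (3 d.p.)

P = 406/2625 ≈ 0.154667 and Q = 161/2625 ≈ 0.061333.
Under the Kimura two-parameter model, d = −½ ln(1 − 2P − Q) − ¼ ln(1 − 2Q).
1 − 2P − Q = 0.629333, giving −½ ln(0.629333) = 0.231547.
1 − 2Q = 0.877334, giving −¼ ln(0.877334) = 0.032717.
d = 0.231547 + 0.032717 = 0.264264.

0.264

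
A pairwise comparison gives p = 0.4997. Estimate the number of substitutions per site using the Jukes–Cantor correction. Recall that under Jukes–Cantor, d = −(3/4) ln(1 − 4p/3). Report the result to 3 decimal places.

0.823

d = −(3/4) ln(1 − 4p/3) = −0.75 ln(1 − 0.666267) = −0.75 ln(0.333733)
  = −0.75 × (-1.097414) = 0.823061 substitutions/site.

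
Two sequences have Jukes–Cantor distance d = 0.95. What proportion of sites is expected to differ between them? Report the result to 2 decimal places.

0.54

p = (3/4)(1 − e^(−4d/3)) = 0.75 × (1 − e^(-1.266667)) = 0.75 × (1 − 0.281769) = 0.538673.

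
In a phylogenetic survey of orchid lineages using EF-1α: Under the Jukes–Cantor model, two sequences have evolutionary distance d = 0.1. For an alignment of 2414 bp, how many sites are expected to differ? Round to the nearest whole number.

Invert JC69: p = (3/4)(1 − e^(−4d/3)) = 0.75 × (1 − e^(-0.133333)) = 0.75 × (1 − 0.875174) = 0.093620.
Expected differing sites = pL ≈ 0.093620 × 2414 = 225.99868 ≈ 226.

226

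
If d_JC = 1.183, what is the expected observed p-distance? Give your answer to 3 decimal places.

0.595

p = (3/4)(1 − e^(−4d/3)) = 0.75 × (1 − e^(-1.577333)) = 0.75 × (1 − 0.206525) = 0.595106.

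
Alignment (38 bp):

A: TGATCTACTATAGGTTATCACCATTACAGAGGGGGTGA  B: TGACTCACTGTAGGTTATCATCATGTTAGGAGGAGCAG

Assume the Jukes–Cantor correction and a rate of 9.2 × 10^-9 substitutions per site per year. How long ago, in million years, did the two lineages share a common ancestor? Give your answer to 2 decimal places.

The sequences differ at 14 of 38 sites, so p = 14/38 ≈ 0.368421.
d = −(3/4) ln(1 − 4p/3) = −0.75 ln(1 − 0.491228) = −0.75 ln(0.508772)
  = −0.75 × (-0.675755) = 0.506816 substitutions/site.
Under a molecular clock d = 2μt, so t = d/(2μ) = 0.506816 / (2 × 9.2 × 10^-9) = 27.54 million years.

27.54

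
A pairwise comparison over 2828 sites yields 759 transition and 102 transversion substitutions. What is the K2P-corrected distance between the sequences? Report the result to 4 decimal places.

P = 759/2828 ≈ 0.268388 and Q = 102/2828 ≈ 0.036068.
Under the Kimura two-parameter model, d = −½ ln(1 − 2P − Q) − ¼ ln(1 − 2Q).
1 − 2P − Q = 0.427156, giving −½ ln(0.427156) = 0.425303.
1 − 2Q = 0.927864, giving −¼ ln(0.927864) = 0.018718.
d = 0.425303 + 0.018718 = 0.444021.

0.4440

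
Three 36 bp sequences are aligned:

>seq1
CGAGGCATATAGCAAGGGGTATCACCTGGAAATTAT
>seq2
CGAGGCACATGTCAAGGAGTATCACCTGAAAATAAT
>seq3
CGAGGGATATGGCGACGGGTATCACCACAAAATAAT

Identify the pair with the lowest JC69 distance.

seq1 and seq2

seq1–seq2: 6/36 differ, p = 0.167, d = 0.188.
seq1–seq3: 8/36 differ, p = 0.222, d = 0.264.
seq2–seq3: 8/36 differ, p = 0.222, d = 0.264.
The smallest distance is between seq1 and seq2.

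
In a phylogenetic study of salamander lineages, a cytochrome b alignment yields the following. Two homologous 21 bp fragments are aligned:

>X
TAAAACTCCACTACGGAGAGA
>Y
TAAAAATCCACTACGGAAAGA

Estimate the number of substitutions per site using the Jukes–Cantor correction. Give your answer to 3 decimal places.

The sequences differ at 2 of 21 sites (6, 18), so p = 2/21 ≈ 0.095238.
d = −(3/4) ln(1 − 4p/3) = −0.75 ln(1 − 0.126984) = −0.75 ln(0.873016)
  = −0.75 × (-0.135801) = 0.101851 substitutions/site.

0.102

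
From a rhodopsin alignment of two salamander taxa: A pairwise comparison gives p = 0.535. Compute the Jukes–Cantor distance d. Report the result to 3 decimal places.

0.937

d = −(3/4) ln(1 − 4p/3) = −0.75 ln(1 − 0.713333) = −0.75 ln(0.286667)
  = −0.75 × (-1.249434) = 0.937076 substitutions/site.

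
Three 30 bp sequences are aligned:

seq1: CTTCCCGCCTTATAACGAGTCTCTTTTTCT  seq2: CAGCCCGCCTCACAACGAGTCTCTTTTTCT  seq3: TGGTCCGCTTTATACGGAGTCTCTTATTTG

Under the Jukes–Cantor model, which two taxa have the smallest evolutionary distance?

seq1 and seq2

seq1–seq2: 4/30 differ, p = 0.133, d = 0.147.
seq1–seq3: 10/30 differ, p = 0.333, d = 0.441.
seq2–seq3: 11/30 differ, p = 0.367, d = 0.503.
The smallest distance is between seq1 and seq2.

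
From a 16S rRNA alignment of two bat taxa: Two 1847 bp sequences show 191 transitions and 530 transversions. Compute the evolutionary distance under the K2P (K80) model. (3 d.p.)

P = 191/1847 ≈ 0.103411 and Q = 530/1847 ≈ 0.286952.
Under the Kimura two-parameter model, d = −½ ln(1 − 2P − Q) − ¼ ln(1 − 2Q).
1 − 2P − Q = 0.506226, giving −½ ln(0.506226) = 0.340386.
1 − 2Q = 0.426096, giving −¼ ln(0.426096) = 0.213273.
d = 0.340386 + 0.213273 = 0.553659.

0.554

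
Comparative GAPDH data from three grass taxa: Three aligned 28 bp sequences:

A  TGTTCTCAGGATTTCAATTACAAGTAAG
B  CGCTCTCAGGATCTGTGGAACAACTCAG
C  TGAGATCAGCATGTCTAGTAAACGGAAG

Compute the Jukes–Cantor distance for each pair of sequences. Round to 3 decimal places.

A–B: 10/28 sites differ → p ≈ 0.357143, d = −0.75 ln(1 − 0.476191) = 0.484971 ≈ 0.485.
A–C: 10/28 sites differ → p ≈ 0.357143, d = −0.75 ln(1 − 0.476191) = 0.484971 ≈ 0.485.
B–C: 14/28 sites differ → p = 0.5, d = −0.75 ln(1 − 0.666667) = 0.823960 ≈ 0.824.

d(A,B) = 0.485, d(A,C) = 0.485, d(B,C) = 0.824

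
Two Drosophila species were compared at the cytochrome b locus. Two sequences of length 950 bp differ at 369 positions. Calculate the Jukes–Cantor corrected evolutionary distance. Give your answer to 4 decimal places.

p = 369/950 ≈ 0.388421.
d = −(3/4) ln(1 − 4p/3) = −0.75 ln(1 − 0.517895) = −0.75 ln(0.482105)
  = −0.75 × (-0.729593) = 0.547195 substitutions/site.

0.5472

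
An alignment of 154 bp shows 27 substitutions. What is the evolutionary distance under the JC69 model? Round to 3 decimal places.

p = 27/154 ≈ 0.175325.
d = −(3/4) ln(1 − 4p/3) = −0.75 ln(1 − 0.233767) = −0.75 ln(0.766233)
  = −0.75 × (-0.266269) = 0.199702 substitutions/site.

0.200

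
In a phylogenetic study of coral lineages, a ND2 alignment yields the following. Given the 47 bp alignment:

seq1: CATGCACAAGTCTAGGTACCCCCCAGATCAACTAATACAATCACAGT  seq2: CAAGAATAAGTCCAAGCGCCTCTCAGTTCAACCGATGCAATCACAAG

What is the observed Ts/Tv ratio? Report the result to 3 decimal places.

2.750

Transitions are A↔G and C↔T; transversions are all other mismatches.
Transitions: 11. Transversions: 4.
R = 11/4 = 2.750.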